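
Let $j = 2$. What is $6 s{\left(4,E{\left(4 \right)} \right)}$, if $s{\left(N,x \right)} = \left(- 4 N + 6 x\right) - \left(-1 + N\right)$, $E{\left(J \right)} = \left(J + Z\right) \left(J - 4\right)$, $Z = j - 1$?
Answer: $-114$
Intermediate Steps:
$Z = 1$ ($Z = 2 - 1 = 1$)
$E{\left(J \right)} = \left(1 + J\right) \left(-4 + J\right)$ ($E{\left(J \right)} = \left(J + 1\right) \left(J - 4\right) = \left(1 + J\right) \left(-4 + J\right)$)
$s{\left(N,x \right)} = 1 - 5 N + 6 x$
$6 s{\left(4,E{\left(4 \right)} \right)} = 6 \left(1 - 20 + 6 \left(-4 + 4^{2} - 12\right)\right) = 6 \left(1 - 20 + 6 \left(-4 + 16 - 12\right)\right) = 6 \left(1 - 20 + 6 \cdot 0\right) = 6 \left(1 - 20 + 0\right) = 6 \left(-19\right) = -114$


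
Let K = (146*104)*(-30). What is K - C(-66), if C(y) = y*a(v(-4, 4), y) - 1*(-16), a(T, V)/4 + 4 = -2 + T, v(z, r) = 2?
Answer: -456592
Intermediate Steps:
K = -455520 (K = 15184*(-30) = -455520)
a(T, V) = -24 + 4*T (a(T, V) = -16 + 4*(-2 + T) = -16 + (-8 + 4*T) = -24 + 4*T)
C(y) = 16 - 16*y (C(y) = y*(-24 + 4*2) - 1*(-16) = y*(-24 + 8) + 16 = y*(-16) + 16 = -16*y + 16 = 16 - 16*y)
K - C(-66) = -455520 - (16 - 16*(-66)) = -455520 - (16 + 1056) = -455520 - 1*1072 = -455520 - 1072 = -456592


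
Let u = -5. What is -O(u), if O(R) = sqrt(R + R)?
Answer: -I*sqrt(10) ≈ -3.1623*I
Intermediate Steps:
O(R) = sqrt(2)*sqrt(R) (O(R) = sqrt(2*R) = sqrt(2)*sqrt(R))
-O(u) = -sqrt(2)*sqrt(-5) = -sqrt(2)*I*sqrt(5) = -I*sqrt(10)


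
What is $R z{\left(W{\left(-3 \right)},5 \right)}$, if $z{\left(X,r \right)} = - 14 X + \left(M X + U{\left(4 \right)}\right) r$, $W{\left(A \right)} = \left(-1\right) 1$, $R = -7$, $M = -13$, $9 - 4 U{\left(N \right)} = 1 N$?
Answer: $- \frac{2387}{4} \approx -596.75$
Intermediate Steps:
$U{\left(N \right)} = \frac{9}{4} - \frac{N}{4}$ ($U{\left(N \right)} = \frac{9}{4} - \frac{1 N}{4} = \frac{9}{4} - \frac{N}{4}$)
$W{\left(A \right)} = -1$
$z{\left(X,r \right)} = - 14 X + r \left(\frac{5}{4} - 13 X\right)$ ($z{\left(X,r \right)} = - 14 X + \left(- 13 X + \left(\frac{9}{4} - 1\right)\right) r = - 14 X + \left(- 13 X + \frac{5}{4}\right) r = - 14 X + \left(\frac{5}{4} - 13 X\right) r = - 14 X + r \left(\frac{5}{4} - 13 X\right)$)
$R z{\left(W{\left(-3 \right)},5 \right)} = - 7 \left(\left(-14\right) \left(-1\right) + \frac{5}{4} \cdot 5 - \left(-13\right) 5\right) = - 7 \left(14 + \frac{25}{4} + 65\right) = \left(-7\right) \frac{341}{4} = - \frac{2387}{4}$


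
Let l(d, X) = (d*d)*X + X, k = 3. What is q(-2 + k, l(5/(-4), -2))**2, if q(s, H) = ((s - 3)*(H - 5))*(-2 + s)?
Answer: 6561/16 ≈ 410.06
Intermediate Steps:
l(d, X) = X + X*d**2 (l(d, X) = d**2*X + X = X*d**2 + X = X + X*d**2)
q(s, H) = (-5 + H)*(-3 + s)*(-2 + s) (q(s, H) = ((-3 + s)*(-5 + H))*(-2 + s) = ((-5 + H)*(-3 + s))*(-2 + s) = (-5 + H)*(-3 + s)*(-2 + s))
q(-2 + k, l(5/(-4), -2))**2 = (-30 - 5*(-2 + 3)**2 + 6*(-2*(1 + (5/(-4))**2)) + 25*(-2 + 3) + (-2*(1 + (5/(-4))**2))*(-2 + 3)**2 - 5*(-2*(1 + (5/(-4))**2))*(-2 + 3))**2 = (-30 - 5*1**2 + 6*(-2*(1 + (5*(-1/4))**2)) + 25*1 - 2*(1 + (5*(-1/4))**2)*1**2 - 5*(-2*(1 + (5*(-1/4))**2))*1)**2 = (-30 - 5*1 + 6*(-2*(1 + (-5/4)**2)) + 25 - 2*(1 + (-5/4)**2)*1 - 5*(-2*(1 + (-5/4)**2))*1)**2 = (-30 - 5 + 6*(-2*(1 + 25/16)) + 25 - 2*(1 + 25/16)*1 - 5*(-2*(1 + 25/16))*1)**2 = (-30 - 5 + 6*(-2*41/16) + 25 - 2*41/16*1 - 5*(-2*41/16)*1)**2 = (-30 - 5 + 6*(-41/8) + 25 - 41/8*1 - 5*(-41/8)*1)**2 = (-30 - 5 - 123/4 + 25 - 41/8 + 205/8)**2 = (-81/4)**2 = 6561/16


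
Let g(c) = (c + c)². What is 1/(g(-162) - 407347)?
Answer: -1/302371 ≈ -3.3072e-6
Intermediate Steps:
g(c) = 4*c² (g(c) = (2*c)² = 4*c²)
1/(g(-162) - 407347) = 1/(4*(-162)² - 407347) = 1/(4*26244 - 407347) = 1/(104976 - 407347) = 1/(-302371) = -1/302371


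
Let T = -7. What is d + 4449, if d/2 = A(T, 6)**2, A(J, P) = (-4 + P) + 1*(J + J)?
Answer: 4737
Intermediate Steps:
A(J, P) = -4 + P + 2*J (A(J, P) = (-4 + P) + 1*(2*J) = (-4 + P) + 2*J = -4 + P + 2*J)
d = 288 (d = 2*(-4 + 6 + 2*(-7))**2 = 2*(-4 + 6 - 14)**2 = 2*(-12)**2 = 2*144 = 288)
d + 4449 = 288 + 4449 = 4737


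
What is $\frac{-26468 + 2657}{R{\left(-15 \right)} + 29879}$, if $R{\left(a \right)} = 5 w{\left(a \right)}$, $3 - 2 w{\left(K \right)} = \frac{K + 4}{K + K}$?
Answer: $- \frac{285732}{358627} \approx -0.79674$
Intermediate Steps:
$w{\left(K \right)} = \frac{3}{2} - \frac{4 + K}{4 K}$ ($w{\left(K \right)} = \frac{3}{2} - \frac{\left(K + 4\right) \frac{1}{K + K}}{2} = \frac{3}{2} - \frac{\left(4 + K\right) \frac{1}{2 K}}{2} = \frac{3}{2} - \frac{\frac{1}{2} \frac{1}{K} \left(4 + K\right)}{2} = \frac{3}{2} - \frac{4 + K}{4 K}$)
$R{\left(a \right)} = \frac{25}{4} - \frac{5}{a}$ ($R{\left(a \right)} = 5 \left(\frac{5}{4} - \frac{1}{a}\right) = \frac{25}{4} - \frac{5}{a}$)
$\frac{-26468 + 2657}{R{\left(-15 \right)} + 29879} = \frac{-26468 + 2657}{\left(\frac{25}{4} - \frac{5}{-15}\right) + 29879} = - \frac{23811}{\left(\frac{25}{4} - - \frac{1}{3}\right) + 29879} = - \frac{23811}{\left(\frac{25}{4} + \frac{1}{3}\right) + 29879} = - \frac{23811}{\frac{79}{12} + 29879} = - \frac{23811}{\frac{358627}{12}} = \left(-23811\right) \frac{12}{358627} = - \frac{285732}{358627}$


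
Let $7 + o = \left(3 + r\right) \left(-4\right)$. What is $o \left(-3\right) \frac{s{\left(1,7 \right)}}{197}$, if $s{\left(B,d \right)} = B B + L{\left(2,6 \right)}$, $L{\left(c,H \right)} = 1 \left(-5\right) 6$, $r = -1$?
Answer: $- \frac{1305}{197} \approx -6.6244$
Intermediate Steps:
$L{\left(c,H \right)} = -30$ ($L{\left(c,H \right)} = \left(-5\right) 6 = -30$)
$s{\left(B,d \right)} = -30 + B^{2}$ ($s{\left(B,d \right)} = B B - 30 = B^{2} - 30 = -30 + B^{2}$)
$o = -15$ ($o = -7 + \left(3 - 1\right) \left(-4\right) = -7 + 2 \left(-4\right) = -7 - 8 = -15$)
$o \left(-3\right) \frac{s{\left(1,7 \right)}}{197} = \left(-15\right) \left(-3\right) \frac{-30 + 1^{2}}{197} = 45 \left(-30 + 1\right) \frac{1}{197} = 45 \left(\left(-29\right) \frac{1}{197}\right) = 45 \left(- \frac{29}{197}\right) = - \frac{1305}{197}$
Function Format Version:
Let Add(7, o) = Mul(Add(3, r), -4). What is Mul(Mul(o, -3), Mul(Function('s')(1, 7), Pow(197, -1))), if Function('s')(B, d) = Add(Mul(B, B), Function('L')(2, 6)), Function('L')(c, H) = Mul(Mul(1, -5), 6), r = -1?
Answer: Rational(-1305, 197) ≈ -6.6244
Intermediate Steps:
Function('L')(c, H) = -30 (Function('L')(c, H) = Mul(-5, 6) = -30)
Function('s')(B, d) = Add(-30, Pow(B, 2)) (Function('s')(B, d) = Add(Mul(B, B), -30) = Add(Pow(B, 2), -30) = Add(-30, Pow(B, 2)))
o = -15 (o = Add(-7, Mul(Add(3, -1), -4)) = Add(-7, Mul(2, -4)) = Add(-7, -8) = -15)
Mul(Mul(o, -3), Mul(Function('s')(1, 7), Pow(197, -1))) = Mul(Mul(-15, -3), Mul(Add(-30, Pow(1, 2)), Pow(197, -1))) = Mul(45, Mul(Add(-30, 1), Rational(1, 197))) = Mul(45, Mul(-29, Rational(1, 197))) = Mul(45, Rational(-29, 197)) = Rational(-1305, 197)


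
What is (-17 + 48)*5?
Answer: 155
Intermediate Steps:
(-17 + 48)*5 = 31*5 = 155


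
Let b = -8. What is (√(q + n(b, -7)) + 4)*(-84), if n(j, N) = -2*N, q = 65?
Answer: -336 - 84*√79 ≈ -1082.6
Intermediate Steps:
(√(q + n(b, -7)) + 4)*(-84) = (√(65 - 2*(-7)) + 4)*(-84) = (√(65 + 14) + 4)*(-84) = (√79 + 4)*(-84) = (4 + √79)*(-84) = -336 - 84*√79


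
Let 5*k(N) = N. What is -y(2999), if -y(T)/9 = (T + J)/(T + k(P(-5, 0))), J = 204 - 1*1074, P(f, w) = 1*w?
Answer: 19161/2999 ≈ 6.3891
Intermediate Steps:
P(f, w) = w
k(N) = N/5
J = -870 (J = 204 - 1074 = -870)
y(T) = -9*(-870 + T)/T (y(T) = -9*(T - 870)/(T + (⅕)*0) = -9*(-870 + T)/(T + 0) = -9*(-870 + T)/T)
-y(2999) = -(-9 + 7830/2999) = -1*(-19161/2999) = 19161/2999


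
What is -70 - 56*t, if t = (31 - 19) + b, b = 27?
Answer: -2254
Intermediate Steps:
t = 39 (t = (31 - 19) + 27 = 12 + 27 = 39)
-70 - 56*t = -70 - 56*39 = -70 - 2184 = -2254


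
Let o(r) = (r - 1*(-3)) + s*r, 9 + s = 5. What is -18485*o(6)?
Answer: 277275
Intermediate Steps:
s = -4 (s = -9 + 5 = -4)
o(r) = 3 - 3*r (o(r) = (r - 1*(-3)) - 4*r = (r + 3) - 4*r = (3 + r) - 4*r = 3 - 3*r)
-18485*o(6) = -18485*(3 - 3*6) = -18485*(3 - 18) = -18485*(-15) = 277275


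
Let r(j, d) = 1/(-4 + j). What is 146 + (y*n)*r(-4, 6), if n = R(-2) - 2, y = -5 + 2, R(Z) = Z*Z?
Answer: 587/4 ≈ 146.75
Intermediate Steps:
R(Z) = Z²
y = -3
n = 2 (n = (-2)² - 2 = 4 - 2 = 2)
146 + (y*n)*r(-4, 6) = 146 + (-3*2)/(-4 - 4) = 146 - 6/(-8) = 146 - 6*(-⅛) = 146 + ¾ = 587/4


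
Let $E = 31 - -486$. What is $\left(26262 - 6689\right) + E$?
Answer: $20090$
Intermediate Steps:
$E = 517$ ($E = 31 + 486 = 517$)
$\left(26262 - 6689\right) + E = \left(26262 - 6689\right) + 517 = 19573 + 517 = 20090$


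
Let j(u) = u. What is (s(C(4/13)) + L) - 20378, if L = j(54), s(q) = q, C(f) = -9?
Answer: -20333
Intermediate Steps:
L = 54
(s(C(4/13)) + L) - 20378 = (-9 + 54) - 20378 = 45 - 20378 = -20333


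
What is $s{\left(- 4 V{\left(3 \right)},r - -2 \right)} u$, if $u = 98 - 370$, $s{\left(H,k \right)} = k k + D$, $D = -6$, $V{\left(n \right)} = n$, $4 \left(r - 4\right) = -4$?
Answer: $-5168$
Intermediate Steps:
$r = 3$ ($r = 4 + \frac{1}{4} \left(-4\right) = 4 - 1 = 3$)
$s{\left(H,k \right)} = -6 + k^{2}$ ($s{\left(H,k \right)} = k k - 6 = k^{2} - 6 = -6 + k^{2}$)
$u = -272$ ($u = 98 - 370 = -272$)
$s{\left(- 4 V{\left(3 \right)},r - -2 \right)} u = \left(-6 + \left(3 - -2\right)^{2}\right) \left(-272\right) = \left(-6 + \left(3 + 2\right)^{2}\right) \left(-272\right) = \left(-6 + 5^{2}\right) \left(-272\right) = \left(-6 + 25\right) \left(-272\right) = 19 \left(-272\right) = -5168$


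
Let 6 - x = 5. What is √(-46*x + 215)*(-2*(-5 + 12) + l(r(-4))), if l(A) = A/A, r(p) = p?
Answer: -169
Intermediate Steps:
x = 1 (x = 6 - 1*5 = 6 - 5 = 1)
l(A) = 1
√(-46*x + 215)*(-2*(-5 + 12) + l(r(-4))) = √(-46*1 + 215)*(-2*(-5 + 12) + 1) = √(-46 + 215)*(-2*7 + 1) = √169*(-14 + 1) = 13*(-13) = -169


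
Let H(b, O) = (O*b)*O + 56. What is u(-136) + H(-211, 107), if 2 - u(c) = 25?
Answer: -2415706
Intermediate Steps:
H(b, O) = 56 + b*O**2 (H(b, O) = b*O**2 + 56 = 56 + b*O**2)
u(c) = -23 (u(c) = 2 - 1*25 = 2 - 25 = -23)
u(-136) + H(-211, 107) = -23 + (56 - 211*107**2) = -23 + (56 - 211*11449) = -23 + (56 - 2415739) = -23 - 2415683 = -2415706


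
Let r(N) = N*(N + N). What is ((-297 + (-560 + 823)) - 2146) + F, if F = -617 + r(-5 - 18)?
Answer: -1739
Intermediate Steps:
r(N) = 2*N² (r(N) = N*(2*N) = 2*N²)
F = 441 (F = -617 + 2*(-5 - 18)² = -617 + 2*(-23)² = -617 + 2*529 = -617 + 1058 = 441)
((-297 + (-560 + 823)) - 2146) + F = ((-297 + (-560 + 823)) - 2146) + 441 = ((-297 + 263) - 2146) + 441 = (-34 - 2146) + 441 = -2180 + 441 = -1739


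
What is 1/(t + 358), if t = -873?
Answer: -1/515 ≈ -0.0019417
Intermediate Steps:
1/(t + 358) = 1/(-873 + 358) = 1/(-515) = -1/515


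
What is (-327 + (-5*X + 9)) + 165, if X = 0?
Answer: -153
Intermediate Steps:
(-327 + (-5*X + 9)) + 165 = (-327 + (-5*0 + 9)) + 165 = (-327 + (0 + 9)) + 165 = (-327 + 9) + 165 = -318 + 165 = -153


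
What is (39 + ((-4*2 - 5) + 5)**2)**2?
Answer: 10609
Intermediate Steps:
(39 + ((-4*2 - 5) + 5)**2)**2 = (39 + ((-8 - 5) + 5)**2)**2 = (39 + (-13 + 5)**2)**2 = (39 + (-8)**2)**2 = (39 + 64)**2 = 103**2 = 10609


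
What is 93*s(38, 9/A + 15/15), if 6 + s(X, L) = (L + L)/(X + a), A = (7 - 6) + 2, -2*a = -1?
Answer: -41478/77 ≈ -538.68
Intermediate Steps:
a = 1/2 (a = -1/2*(-1) = 1/2 ≈ 0.50000)
A = 3 (A = 1 + 2 = 3)
s(X, L) = -6 + 2*L/(1/2 + X) (s(X, L) = -6 + (L + L)/(X + 1/2) = -6 + (2*L)/(1/2 + X) = -6 + 2*L/(1/2 + X))
93*s(38, 9/A + 15/15) = 93*(2*(-3 - 6*38 + 2*(9/3 + 15/15))/(1 + 2*38)) = 93*(2*(-3 - 228 + 2*(9*(1/3) + 15*(1/15)))/(1 + 76)) = 93*(2*(-3 - 228 + 2*(3 + 1))/77) = 93*(2*(1/77)*(-3 - 228 + 2*4)) = 93*(2*(1/77)*(-3 - 228 + 8)) = 93*(2*(1/77)*(-223)) = 93*(-446/77) = -41478/77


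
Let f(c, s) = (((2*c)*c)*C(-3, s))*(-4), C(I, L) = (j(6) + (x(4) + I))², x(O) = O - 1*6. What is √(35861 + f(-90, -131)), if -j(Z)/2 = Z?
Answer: I*√18691339 ≈ 4323.4*I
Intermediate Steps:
x(O) = -6 + O (x(O) = O - 6 = -6 + O)
j(Z) = -2*Z
C(I, L) = (-14 + I)² (C(I, L) = (-2*6 + ((-6 + 4) + I))² = (-12 + (-2 + I))² = (-14 + I)²)
f(c, s) = -2312*c² (f(c, s) = (((2*c)*c)*(-14 - 3)²)*(-4) = ((2*c²)*(-17)²)*(-4) = ((2*c²)*289)*(-4) = (578*c²)*(-4) = -2312*c²)
√(35861 + f(-90, -131)) = √(35861 - 2312*(-90)²) = √(35861 - 2312*8100) = √(35861 - 18727200) = √(-18691339) = I*√18691339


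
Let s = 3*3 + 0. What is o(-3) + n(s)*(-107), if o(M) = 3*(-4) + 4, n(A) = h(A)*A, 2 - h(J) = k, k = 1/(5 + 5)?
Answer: -18377/10 ≈ -1837.7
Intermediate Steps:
k = ⅒ (k = 1/10 = ⅒ ≈ 0.10000)
h(J) = 19/10 (h(J) = 2 - 1*⅒ = 2 - ⅒ = 19/10)
s = 9 (s = 9 + 0 = 9)
n(A) = 19*A/10
o(M) = -8 (o(M) = -12 + 4 = -8)
o(-3) + n(s)*(-107) = -8 + ((19/10)*9)*(-107) = -8 + (171/10)*(-107) = -8 - 18297/10 = -18377/10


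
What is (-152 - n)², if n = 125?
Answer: 76729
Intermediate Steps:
(-152 - n)² = (-152 - 1*125)² = (-152 - 125)² = (-277)² = 76729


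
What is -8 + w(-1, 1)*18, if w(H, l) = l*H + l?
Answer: -8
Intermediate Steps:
w(H, l) = l + H*l (w(H, l) = H*l + l = l + H*l)
-8 + w(-1, 1)*18 = -8 + (1*(1 - 1))*18 = -8 + (1*0)*18 = -8 + 0*18 = -8 + 0 = -8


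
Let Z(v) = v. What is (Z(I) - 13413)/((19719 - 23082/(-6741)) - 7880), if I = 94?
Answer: -29927793/26609927 ≈ -1.1247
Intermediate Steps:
(Z(I) - 13413)/((19719 - 23082/(-6741)) - 7880) = (94 - 13413)/((19719 - 23082/(-6741)) - 7880) = -13319/((19719 - 23082*(-1)/6741) - 7880) = -13319/((19719 - 1*(-7694/2247)) - 7880) = -13319/((19719 + 7694/2247) - 7880) = -13319/(44316287/2247 - 7880) = -13319/26609927/2247 = -13319*2247/26609927 = -29927793/26609927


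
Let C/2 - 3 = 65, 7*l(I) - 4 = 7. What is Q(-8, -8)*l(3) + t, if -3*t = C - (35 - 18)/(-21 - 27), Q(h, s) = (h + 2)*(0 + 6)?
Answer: -102839/1008 ≈ -102.02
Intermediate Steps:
Q(h, s) = 12 + 6*h (Q(h, s) = (2 + h)*6 = 12 + 6*h)
l(I) = 11/7 (l(I) = 4/7 + (1/7)*7 = 4/7 + 1 = 11/7)
C = 136 (C = 6 + 2*65 = 6 + 130 = 136)
t = -6545/144 (t = -(136 - (35 - 18)/(-21 - 27))/3 = -(136 - 17/(-48))/3 = -(136 - 17*(-1)/48)/3 = -(136 - 1*(-17/48))/3 = -(136 + 17/48)/3 = -1/3*6545/48 = -6545/144 ≈ -45.451)
Q(-8, -8)*l(3) + t = (12 + 6*(-8))*(11/7) - 6545/144 = (12 - 48)*(11/7) - 6545/144 = -36*11/7 - 6545/144 = -396/7 - 6545/144 = -102839/1008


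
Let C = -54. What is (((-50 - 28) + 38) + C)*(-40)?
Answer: 3760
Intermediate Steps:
(((-50 - 28) + 38) + C)*(-40) = (((-50 - 28) + 38) - 54)*(-40) = ((-78 + 38) - 54)*(-40) = (-40 - 54)*(-40) = -94*(-40) = 3760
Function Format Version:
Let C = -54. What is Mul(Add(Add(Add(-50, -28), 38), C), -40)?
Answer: 3760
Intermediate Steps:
Mul(Add(Add(Add(-50, -28), 38), C), -40) = Mul(Add(Add(Add(-50, -28), 38), -54), -40) = Mul(Add(Add(-78, 38), -54), -40) = Mul(Add(-40, -54), -40) = Mul(-94, -40) = 3760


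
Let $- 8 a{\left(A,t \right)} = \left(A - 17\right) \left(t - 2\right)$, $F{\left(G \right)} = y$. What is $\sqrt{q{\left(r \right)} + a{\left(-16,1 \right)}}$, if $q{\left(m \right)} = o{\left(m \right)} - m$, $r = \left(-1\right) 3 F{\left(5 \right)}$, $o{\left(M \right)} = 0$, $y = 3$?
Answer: $\frac{\sqrt{78}}{4} \approx 2.2079$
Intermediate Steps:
$F{\left(G \right)} = 3$
$a{\left(A,t \right)} = - \frac{\left(-17 + A\right) \left(-2 + t\right)}{8}$ ($a{\left(A,t \right)} = - \frac{\left(A - 17\right) \left(t - 2\right)}{8} = - \frac{\left(-17 + A\right) \left(-2 + t\right)}{8}$)
$r = -9$ ($r = \left(-1\right) 3 \cdot 3 = \left(-3\right) 3 = -9$)
$q{\left(m \right)} = - m$ ($q{\left(m \right)} = 0 - m = - m$)
$\sqrt{q{\left(r \right)} + a{\left(-16,1 \right)}} = \sqrt{\left(-1\right) \left(-9\right) + \left(- \frac{17}{4} + \frac{1}{4} \left(-16\right) + \frac{17}{8} \cdot 1 - \left(-2\right) 1\right)} = \sqrt{9 + \left(- \frac{17}{4} - 4 + \frac{17}{8} + 2\right)} = \sqrt{9 - \frac{33}{8}} = \sqrt{\frac{39}{8}} = \frac{\sqrt{78}}{4}$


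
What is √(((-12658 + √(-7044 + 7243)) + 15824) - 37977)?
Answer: √(-34811 + √199) ≈ 186.54*I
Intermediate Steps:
√(((-12658 + √(-7044 + 7243)) + 15824) - 37977) = √(((-12658 + √199) + 15824) - 37977) = √((3166 + √199) - 37977) = √(-34811 + √199)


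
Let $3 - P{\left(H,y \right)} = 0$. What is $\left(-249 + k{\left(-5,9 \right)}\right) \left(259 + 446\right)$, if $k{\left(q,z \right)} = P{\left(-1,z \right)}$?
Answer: $-173430$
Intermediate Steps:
$P{\left(H,y \right)} = 3$ ($P{\left(H,y \right)} = 3 - 0 = 3 + 0 = 3$)
$k{\left(q,z \right)} = 3$
$\left(-249 + k{\left(-5,9 \right)}\right) \left(259 + 446\right) = \left(-249 + 3\right) \left(259 + 446\right) = \left(-246\right) 705 = -173430$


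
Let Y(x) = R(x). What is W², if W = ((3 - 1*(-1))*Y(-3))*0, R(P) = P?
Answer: 0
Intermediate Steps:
Y(x) = x
W = 0 (W = ((3 - 1*(-1))*(-3))*0 = ((3 + 1)*(-3))*0 = (4*(-3))*0 = -12*0 = 0)
W² = 0² = 0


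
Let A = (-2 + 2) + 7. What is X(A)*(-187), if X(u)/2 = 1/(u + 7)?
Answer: -187/7 ≈ -26.714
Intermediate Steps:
A = 7 (A = 0 + 7 = 7)
X(u) = 2/(7 + u) (X(u) = 2/(u + 7) = 2/(7 + u))
X(A)*(-187) = (2/(7 + 7))*(-187) = (2/14)*(-187) = (2*(1/14))*(-187) = (1/7)*(-187) = -187/7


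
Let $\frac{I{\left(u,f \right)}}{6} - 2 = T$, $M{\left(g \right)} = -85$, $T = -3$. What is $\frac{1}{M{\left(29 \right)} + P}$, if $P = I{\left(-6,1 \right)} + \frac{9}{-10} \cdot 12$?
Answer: $- \frac{5}{509} \approx -0.0098232$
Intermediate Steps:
$I{\left(u,f \right)} = -6$ ($I{\left(u,f \right)} = 12 + 6 \left(-3\right) = 12 - 18 = -6$)
$P = - \frac{84}{5}$ ($P = -6 + \frac{9}{-10} \cdot 12 = -6 + 9 \left(- \frac{1}{10}\right) 12 = -6 - \frac{54}{5} = - \frac{84}{5} \approx -16.8$)
$\frac{1}{M{\left(29 \right)} + P} = \frac{1}{-85 - \frac{84}{5}} = \frac{1}{- \frac{509}{5}} = - \frac{5}{509}$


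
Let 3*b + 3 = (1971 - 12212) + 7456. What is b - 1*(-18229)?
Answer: 51899/3 ≈ 17300.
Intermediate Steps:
b = -2788/3 (b = -1 + ((1971 - 12212) + 7456)/3 = -1 + (-10241 + 7456)/3 = -1 + (⅓)*(-2785) = -1 - 2785/3 = -2788/3 ≈ -929.33)
b - 1*(-18229) = -2788/3 - 1*(-18229) = -2788/3 + 18229 = 51899/3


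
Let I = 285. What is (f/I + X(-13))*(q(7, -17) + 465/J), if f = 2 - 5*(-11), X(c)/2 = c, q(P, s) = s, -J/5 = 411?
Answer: 60888/137 ≈ 444.44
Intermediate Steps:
J = -2055 (J = -5*411 = -2055)
X(c) = 2*c
f = 57 (f = 2 + 55 = 57)
(f/I + X(-13))*(q(7, -17) + 465/J) = (57/285 + 2*(-13))*(-17 + 465/(-2055)) = (57*(1/285) - 26)*(-17 + 465*(-1/2055)) = (⅕ - 26)*(-17 - 31/137) = -129/5*(-2360/137) = 60888/137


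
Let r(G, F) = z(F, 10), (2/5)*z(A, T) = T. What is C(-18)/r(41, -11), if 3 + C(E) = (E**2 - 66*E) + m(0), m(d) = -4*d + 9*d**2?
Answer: 1509/25 ≈ 60.360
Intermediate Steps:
z(A, T) = 5*T/2
r(G, F) = 25 (r(G, F) = (5/2)*10 = 25)
C(E) = -3 + E**2 - 66*E (C(E) = -3 + ((E**2 - 66*E) + 0*(-4 + 9*0)) = -3 + ((E**2 - 66*E) + 0*(-4 + 0)) = -3 + ((E**2 - 66*E) + 0*(-4)) = -3 + ((E**2 - 66*E) + 0) = -3 + (E**2 - 66*E) = -3 + E**2 - 66*E)
C(-18)/r(41, -11) = (-3 + (-18)**2 - 66*(-18))/25 = (-3 + 324 + 1188)*(1/25) = 1509*(1/25) = 1509/25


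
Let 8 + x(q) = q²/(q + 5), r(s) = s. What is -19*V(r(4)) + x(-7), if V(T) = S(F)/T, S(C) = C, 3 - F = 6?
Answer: -73/4 ≈ -18.250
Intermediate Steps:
F = -3 (F = 3 - 1*6 = 3 - 6 = -3)
V(T) = -3/T
x(q) = -8 + q²/(5 + q) (x(q) = -8 + q²/(q + 5) = -8 + q²/(5 + q))
-19*V(r(4)) + x(-7) = -(-57)/4 + (-40 + (-7)² - 8*(-7))/(5 - 7) = -(-57)/4 + (-40 + 49 + 56)/(-2) = -19*(-¾) - ½*65 = 57/4 - 65/2 = -73/4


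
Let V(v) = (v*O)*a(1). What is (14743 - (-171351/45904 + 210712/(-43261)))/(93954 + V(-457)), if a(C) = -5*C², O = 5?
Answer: 29294515292651/209267197385776 ≈ 0.13999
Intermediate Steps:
V(v) = -25*v (V(v) = (v*5)*(-5*1²) = (5*v)*(-5*1) = (5*v)*(-5) = -25*v)
(14743 - (-171351/45904 + 210712/(-43261)))/(93954 + V(-457)) = (14743 - (-171351/45904 + 210712/(-43261)))/(93954 - 25*(-457)) = (14743 - (-171351*1/45904 + 210712*(-1/43261)))/(93954 + 11425) = (14743 - (-171351/45904 - 210712/43261))/105379 = (14743 - 1*(-17085339259/1985852944))*(1/105379) = (14743 + 17085339259/1985852944)*(1/105379) = (29294515292651/1985852944)*(1/105379) = 29294515292651/209267197385776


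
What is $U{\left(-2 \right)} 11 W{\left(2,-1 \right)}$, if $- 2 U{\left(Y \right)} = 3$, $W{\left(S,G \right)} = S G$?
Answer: $33$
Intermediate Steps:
$W{\left(S,G \right)} = G S$
$U{\left(Y \right)} = - \frac{3}{2}$ ($U{\left(Y \right)} = \left(- \frac{1}{2}\right) 3 = - \frac{3}{2}$)
$U{\left(-2 \right)} 11 W{\left(2,-1 \right)} = \left(- \frac{3}{2}\right) 11 \left(\left(-1\right) 2\right) = \left(- \frac{33}{2}\right) \left(-2\right) = 33$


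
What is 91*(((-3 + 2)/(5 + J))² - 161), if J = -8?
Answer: -131768/9 ≈ -14641.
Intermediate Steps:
91*(((-3 + 2)/(5 + J))² - 161) = 91*(((-3 + 2)/(5 - 8))² - 161) = 91*((-1/(-3))² - 161) = 91*((-1*(-⅓))² - 161) = 91*((⅓)² - 161) = 91*(⅑ - 161) = 91*(-1448/9) = -131768/9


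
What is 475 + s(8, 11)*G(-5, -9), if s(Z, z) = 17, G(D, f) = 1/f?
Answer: 4258/9 ≈ 473.11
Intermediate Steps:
475 + s(8, 11)*G(-5, -9) = 475 + 17/(-9) = 475 + 17*(-1/9) = 475 - 17/9 = 4258/9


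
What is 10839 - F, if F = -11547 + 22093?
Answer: 293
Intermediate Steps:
F = 10546
10839 - F = 10839 - 1*10546 = 10839 - 10546 = 293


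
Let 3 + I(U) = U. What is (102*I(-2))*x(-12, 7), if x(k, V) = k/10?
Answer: 612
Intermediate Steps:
x(k, V) = k/10 (x(k, V) = k*(1/10) = k/10)
I(U) = -3 + U
(102*I(-2))*x(-12, 7) = (102*(-3 - 2))*((1/10)*(-12)) = (102*(-5))*(-6/5) = -510*(-6/5) = 612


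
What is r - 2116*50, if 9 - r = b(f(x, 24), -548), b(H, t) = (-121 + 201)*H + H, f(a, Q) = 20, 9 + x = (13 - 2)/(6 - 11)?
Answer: -107411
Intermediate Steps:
x = -56/5 (x = -9 + (13 - 2)/(6 - 11) = -9 + 11/(-5) = -9 + 11*(-⅕) = -9 - 11/5 = -56/5 ≈ -11.200)
b(H, t) = 81*H (b(H, t) = 80*H + H = 81*H)
r = -1611 (r = 9 - 81*20 = 9 - 1*1620 = 9 - 1620 = -1611)
r - 2116*50 = -1611 - 2116*50 = -1611 - 105800 = -107411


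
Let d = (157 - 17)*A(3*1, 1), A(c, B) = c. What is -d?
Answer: -420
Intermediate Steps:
d = 420 (d = (157 - 17)*(3*1) = 140*3 = 420)
-d = -1*420 = -420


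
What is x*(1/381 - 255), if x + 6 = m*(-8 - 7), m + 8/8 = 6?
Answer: 2623158/127 ≈ 20655.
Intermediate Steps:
m = 5 (m = -1 + 6 = 5)
x = -81 (x = -6 + 5*(-8 - 7) = -6 + 5*(-15) = -6 - 75 = -81)
x*(1/381 - 255) = -81*(1/381 - 255) = -81*(-97154/381) = 2623158/127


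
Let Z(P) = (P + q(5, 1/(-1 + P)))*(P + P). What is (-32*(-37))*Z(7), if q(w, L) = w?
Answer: 198912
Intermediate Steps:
Z(P) = 2*P*(5 + P) (Z(P) = (P + 5)*(P + P) = (5 + P)*(2*P) = 2*P*(5 + P))
(-32*(-37))*Z(7) = (-32*(-37))*(2*7*(5 + 7)) = 1184*(2*7*12) = 1184*168 = 198912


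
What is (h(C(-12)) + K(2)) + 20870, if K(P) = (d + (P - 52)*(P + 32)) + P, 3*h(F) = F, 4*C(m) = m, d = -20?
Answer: 19151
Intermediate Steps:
C(m) = m/4
h(F) = F/3
K(P) = -20 + P + (-52 + P)*(32 + P) (K(P) = (-20 + (P - 52)*(P + 32)) + P = (-20 + (-52 + P)*(32 + P)) + P = -20 + P + (-52 + P)*(32 + P))
(h(C(-12)) + K(2)) + 20870 = (((¼)*(-12))/3 + (-1684 + 2² - 19*2)) + 20870 = ((⅓)*(-3) + (-1684 + 4 - 38)) + 20870 = (-1 - 1718) + 20870 = -1719 + 20870 = 19151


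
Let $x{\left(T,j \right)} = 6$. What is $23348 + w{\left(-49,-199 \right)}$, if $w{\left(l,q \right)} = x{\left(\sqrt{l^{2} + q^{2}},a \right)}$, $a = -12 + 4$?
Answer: $23354$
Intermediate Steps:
$a = -8$
$w{\left(l,q \right)} = 6$
$23348 + w{\left(-49,-199 \right)} = 23348 + 6 = 23354$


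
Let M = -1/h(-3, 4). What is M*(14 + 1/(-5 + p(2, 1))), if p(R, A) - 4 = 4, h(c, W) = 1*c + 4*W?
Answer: -43/39 ≈ -1.1026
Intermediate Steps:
h(c, W) = c + 4*W
p(R, A) = 8 (p(R, A) = 4 + 4 = 8)
M = -1/13 (M = -1/(-3 + 4*4) = -1/(-3 + 16) = -1/13 ≈ -0.076923)
M*(14 + 1/(-5 + p(2, 1))) = -(14 + 1/(-5 + 8))/13 = -(14 + 1/3)/13 = -(14 + ⅓)/13 = -1/13*43/3 = -43/39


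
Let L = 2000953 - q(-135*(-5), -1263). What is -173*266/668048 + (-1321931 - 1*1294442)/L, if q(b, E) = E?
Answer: -57500022681/41799262324 ≈ -1.3756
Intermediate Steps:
L = 2002216 (L = 2000953 - 1*(-1263) = 2000953 + 1263 = 2002216)
-173*266/668048 + (-1321931 - 1*1294442)/L = -173*266/668048 + (-1321931 - 1*1294442)/2002216 = -46018*1/668048 + (-1321931 - 1294442)*(1/2002216) = -23009/334024 - 2616373*1/2002216 = -23009/334024 - 2616373/2002216 = -57500022681/41799262324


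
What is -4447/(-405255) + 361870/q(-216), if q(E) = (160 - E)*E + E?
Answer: -24381249791/5500120860 ≈ -4.4329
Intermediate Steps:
q(E) = E + E*(160 - E) (q(E) = E*(160 - E) + E = E + E*(160 - E))
-4447/(-405255) + 361870/q(-216) = -4447/(-405255) + 361870/((-216*(161 - 1*(-216)))) = -4447*(-1/405255) + 361870/((-216*(161 + 216))) = 4447/405255 + 361870/((-216*377)) = 4447/405255 + 361870/(-81432) = 4447/405255 + 361870*(-1/81432) = 4447/405255 - 180935/40716 = -24381249791/5500120860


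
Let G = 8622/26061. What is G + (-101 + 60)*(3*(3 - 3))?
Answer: 2874/8687 ≈ 0.33084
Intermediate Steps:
G = 2874/8687 (G = 8622*(1/26061) = 2874/8687 ≈ 0.33084)
G + (-101 + 60)*(3*(3 - 3)) = 2874/8687 + (-101 + 60)*(3*(3 - 3)) = 2874/8687 - 123*0 = 2874/8687 - 41*0 = 2874/8687 + 0 = 2874/8687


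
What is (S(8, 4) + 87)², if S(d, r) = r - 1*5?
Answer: 7396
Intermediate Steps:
S(d, r) = -5 + r (S(d, r) = r - 5 = -5 + r)
(S(8, 4) + 87)² = ((-5 + 4) + 87)² = (-1 + 87)² = 86² = 7396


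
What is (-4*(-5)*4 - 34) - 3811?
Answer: -3765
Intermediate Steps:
(-4*(-5)*4 - 34) - 3811 = (20*4 - 34) - 3811 = (80 - 34) - 3811 = 46 - 3811 = -3765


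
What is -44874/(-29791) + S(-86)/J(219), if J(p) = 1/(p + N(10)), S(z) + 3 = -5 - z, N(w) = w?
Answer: 532171716/29791 ≈ 17864.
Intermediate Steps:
S(z) = -8 - z (S(z) = -3 + (-5 - z) = -8 - z)
J(p) = 1/(10 + p) (J(p) = 1/(p + 10) = 1/(10 + p))
-44874/(-29791) + S(-86)/J(219) = -44874/(-29791) + (-8 - 1*(-86))/(1/(10 + 219)) = -44874*(-1/29791) + (-8 + 86)/(1/229) = 44874/29791 + 78/(1/229) = 44874/29791 + 78*229 = 44874/29791 + 17862 = 532171716/29791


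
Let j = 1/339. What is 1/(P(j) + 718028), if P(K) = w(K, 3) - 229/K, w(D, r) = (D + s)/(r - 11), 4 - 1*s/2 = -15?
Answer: 2712/1736743781 ≈ 1.5615e-6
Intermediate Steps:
s = 38 (s = 8 - 2*(-15) = 8 + 30 = 38)
w(D, r) = (38 + D)/(-11 + r) (w(D, r) = (D + 38)/(r - 11) = (38 + D)/(-11 + r))
j = 1/339 ≈ 0.0029499
P(K) = -19/4 - 229/K - K/8 (P(K) = (38 + K)/(-11 + 3) - 229/K = (38 + K)/(-8) - 229/K = -(38 + K)/8 - 229/K = (-19/4 - K/8) - 229/K = -19/4 - 229/K - K/8)
1/(P(j) + 718028) = 1/((-1832 + (-38 - 1*1/339)/339)/(8*(1/339)) + 718028) = 1/((1/8)*339*(-1832 + (-38 - 1/339)/339) + 718028) = 1/((1/8)*339*(-1832 + (1/339)*(-12883/339)) + 718028) = 1/((1/8)*339*(-1832 - 12883/114921) + 718028) = 1/((1/8)*339*(-210548155/114921) + 718028) = 1/(-210548155/2712 + 718028) = 1/(1736743781/2712) = 2712/1736743781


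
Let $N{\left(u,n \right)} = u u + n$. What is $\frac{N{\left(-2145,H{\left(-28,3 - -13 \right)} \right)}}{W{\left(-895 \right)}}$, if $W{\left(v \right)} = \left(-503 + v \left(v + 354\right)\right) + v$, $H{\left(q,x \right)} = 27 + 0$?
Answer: $\frac{4601052}{482797} \approx 9.53$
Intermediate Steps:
$H{\left(q,x \right)} = 27$
$N{\left(u,n \right)} = n + u^{2}$ ($N{\left(u,n \right)} = u^{2} + n = n + u^{2}$)
$W{\left(v \right)} = -503 + v + v \left(354 + v\right)$ ($W{\left(v \right)} = \left(-503 + v \left(354 + v\right)\right) + v = -503 + v + v \left(354 + v\right)$)
$\frac{N{\left(-2145,H{\left(-28,3 - -13 \right)} \right)}}{W{\left(-895 \right)}} = \frac{27 + \left(-2145\right)^{2}}{-503 + \left(-895\right)^{2} + 355 \left(-895\right)} = \frac{27 + 4601025}{-503 + 801025 - 317725} = \frac{4601052}{482797}$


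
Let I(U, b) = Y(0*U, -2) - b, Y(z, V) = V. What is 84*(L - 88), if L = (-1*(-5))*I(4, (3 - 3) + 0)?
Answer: -8232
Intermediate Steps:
I(U, b) = -2 - b
L = -10 (L = (-1*(-5))*(-2 - ((3 - 3) + 0)) = 5*(-2 - (0 + 0)) = 5*(-2 - 1*0) = 5*(-2 + 0) = 5*(-2) = -10)
84*(L - 88) = 84*(-10 - 88) = 84*(-98) = -8232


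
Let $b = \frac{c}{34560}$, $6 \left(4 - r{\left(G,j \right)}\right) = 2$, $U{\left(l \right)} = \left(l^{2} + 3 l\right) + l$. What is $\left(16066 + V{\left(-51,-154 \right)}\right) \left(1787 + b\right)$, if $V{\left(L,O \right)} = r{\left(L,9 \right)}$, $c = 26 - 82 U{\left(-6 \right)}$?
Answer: $\frac{1488639974129}{51840} \approx 2.8716 \cdot 10^{7}$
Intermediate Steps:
$U{\left(l \right)} = l^{2} + 4 l$
$r{\left(G,j \right)} = \frac{11}{3}$ ($r{\left(G,j \right)} = 4 - \frac{1}{3} = \frac{11}{3}$)
$c = -958$ ($c = 26 - 82 \left(- 6 \left(4 - 6\right)\right) = 26 - 82 \left(\left(-6\right) \left(-2\right)\right) = 26 - 984 = -958$)
$V{\left(L,O \right)} = \frac{11}{3}$
$b = - \frac{479}{17280}$ ($b = - \frac{958}{34560} = \left(-958\right) \frac{1}{34560} = - \frac{479}{17280} \approx -0.02772$)
$\left(16066 + V{\left(-51,-154 \right)}\right) \left(1787 + b\right) = \left(16066 + \frac{11}{3}\right) \left(1787 - \frac{479}{17280}\right) = \frac{48209}{3} \cdot \frac{30878881}{17280} = \frac{1488639974129}{51840}$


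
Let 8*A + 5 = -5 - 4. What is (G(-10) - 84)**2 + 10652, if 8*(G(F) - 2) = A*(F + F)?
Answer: 1067369/64 ≈ 16678.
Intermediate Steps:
A = -7/4 (A = -5/8 + (-5 - 4)/8 = -5/8 + (1/8)*(-9) = -5/8 - 9/8 = -7/4 ≈ -1.7500)
G(F) = 2 - 7*F/16 (G(F) = 2 + (-7*(F + F)/4)/8 = 2 + (-7*F/2)/8 = 2 - 7*F/16)
(G(-10) - 84)**2 + 10652 = ((2 - 7/16*(-10)) - 84)**2 + 10652 = ((2 + 35/8) - 84)**2 + 10652 = (51/8 - 84)**2 + 10652 = (-621/8)**2 + 10652 = 385641/64 + 10652 = 1067369/64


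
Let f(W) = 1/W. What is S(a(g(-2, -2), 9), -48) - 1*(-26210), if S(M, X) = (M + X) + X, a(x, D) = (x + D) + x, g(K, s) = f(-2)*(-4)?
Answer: 26127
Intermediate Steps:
g(K, s) = 2 (g(K, s) = -4/(-2) = -½*(-4) = 2)
a(x, D) = D + 2*x (a(x, D) = (D + x) + x = D + 2*x)
S(M, X) = M + 2*X
S(a(g(-2, -2), 9), -48) - 1*(-26210) = ((9 + 2*2) + 2*(-48)) - 1*(-26210) = ((9 + 4) - 96) + 26210 = (13 - 96) + 26210 = -83 + 26210 = 26127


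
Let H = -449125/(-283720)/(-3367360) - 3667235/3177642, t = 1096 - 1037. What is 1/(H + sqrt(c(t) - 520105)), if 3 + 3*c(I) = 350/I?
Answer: -51218892683558999539188614453760/23082750602223641490709941333153696511 - 14542898116946617123012357914624*I*sqrt(4073584731)/669399767464485603230588298661457198819 ≈ -2.2189e-6 - 0.0013866*I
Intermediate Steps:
t = 59
c(I) = -1 + 350/(3*I) (c(I) = -1 + (350/I)/3 = -1 + 350/(3*I))
H = -5390202250336885/4670583172947456 (H = -449125*(-1/283720)*(-1/3367360) - 3667235*1/3177642 = (89825/56744)*(-1/3367360) - 282095/244434 = -17965/38215495168 - 282095/244434 = -5390202250336885/4670583172947456 ≈ -1.1541)
1/(H + sqrt(c(t) - 520105)) = 1/(-5390202250336885/4670583172947456 + sqrt((350/3 - 1*59)/59 - 520105)) = 1/(-5390202250336885/4670583172947456 + sqrt((350/3 - 59)/59 - 520105)) = 1/(-5390202250336885/4670583172947456 + sqrt((1/59)*(173/3) - 520105)) = 1/(-5390202250336885/4670583172947456 + sqrt(173/177 - 520105)) = 1/(-5390202250336885/4670583172947456 + sqrt(-92058412/177)) = 1/(-5390202250336885/4670583172947456 + 2*I*sqrt(4073584731)/177)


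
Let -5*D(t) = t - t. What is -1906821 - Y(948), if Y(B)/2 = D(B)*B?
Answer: -1906821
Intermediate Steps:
D(t) = 0 (D(t) = -(t - t)/5 = -⅕*0 = 0)
Y(B) = 0 (Y(B) = 2*(0*B) = 2*0 = 0)
-1906821 - Y(948) = -1906821 - 1*0 = -1906821 + 0 = -1906821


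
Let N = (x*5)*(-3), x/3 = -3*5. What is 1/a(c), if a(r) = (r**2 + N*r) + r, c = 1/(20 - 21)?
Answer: -1/675 ≈ -0.0014815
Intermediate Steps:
x = -45 (x = 3*(-3*5) = 3*(-15) = -45)
c = -1 (c = 1/(-1) = -1)
N = 675 (N = -45*5*(-3) = -225*(-3) = 675)
a(r) = r**2 + 676*r (a(r) = (r**2 + 675*r) + r = r**2 + 676*r)
1/a(c) = 1/(-(676 - 1)) = 1/(-1*675) = 1/(-675) = -1/675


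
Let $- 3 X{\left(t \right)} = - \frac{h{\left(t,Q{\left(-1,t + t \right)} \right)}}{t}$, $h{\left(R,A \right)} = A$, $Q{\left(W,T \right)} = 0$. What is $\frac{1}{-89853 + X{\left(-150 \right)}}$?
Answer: $- \frac{1}{89853} \approx -1.1129 \cdot 10^{-5}$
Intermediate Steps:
$X{\left(t \right)} = 0$ ($X{\left(t \right)} = - \frac{\left(-1\right) \frac{0}{t}}{3} = - \frac{\left(-1\right) 0}{3} = \left(- \frac{1}{3}\right) 0 = 0$)
$\frac{1}{-89853 + X{\left(-150 \right)}} = \frac{1}{-89853 + 0} = \frac{1}{-89853} = - \frac{1}{89853}$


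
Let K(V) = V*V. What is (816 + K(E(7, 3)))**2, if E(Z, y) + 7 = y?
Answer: 692224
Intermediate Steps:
E(Z, y) = -7 + y
K(V) = V**2
(816 + K(E(7, 3)))**2 = (816 + (-7 + 3)**2)**2 = (816 + (-4)**2)**2 = (816 + 16)**2 = 832**2 = 692224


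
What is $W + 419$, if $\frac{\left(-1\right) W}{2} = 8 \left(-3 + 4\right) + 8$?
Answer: $387$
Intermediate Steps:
$W = -32$ ($W = - 2 \left(8 \left(-3 + 4\right) + 8\right) = - 2 \left(8 \cdot 1 + 8\right) = - 2 \left(8 + 8\right) = \left(-2\right) 16 = -32$)
$W + 419 = -32 + 419 = 387$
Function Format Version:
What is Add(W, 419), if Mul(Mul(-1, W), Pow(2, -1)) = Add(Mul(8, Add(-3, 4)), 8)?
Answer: 387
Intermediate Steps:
W = -32 (W = Mul(-2, Add(Mul(8, Add(-3, 4)), 8)) = Mul(-2, Add(Mul(8, 1), 8)) = Mul(-2, Add(8, 8)) = Mul(-2, 16) = -32)
Add(W, 419) = Add(-32, 419) = 387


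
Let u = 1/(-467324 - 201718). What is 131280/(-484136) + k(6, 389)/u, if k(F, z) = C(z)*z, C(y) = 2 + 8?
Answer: -157499933253870/60517 ≈ -2.6026e+9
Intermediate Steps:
C(y) = 10
u = -1/669042 (u = 1/(-669042) = -1/669042 ≈ -1.4947e-6)
k(F, z) = 10*z
131280/(-484136) + k(6, 389)/u = 131280/(-484136) + (10*389)/(-1/669042) = 131280*(-1/484136) + 3890*(-669042) = -16410/60517 - 2602573380 = -157499933253870/60517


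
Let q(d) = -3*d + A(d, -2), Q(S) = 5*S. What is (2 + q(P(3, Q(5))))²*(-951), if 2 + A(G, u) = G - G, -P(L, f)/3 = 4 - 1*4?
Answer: 0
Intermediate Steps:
P(L, f) = 0 (P(L, f) = -3*(4 - 1*4) = -3*(4 - 4) = -3*0 = 0)
A(G, u) = -2 (A(G, u) = -2 + (G - G) = -2 + 0 = -2)
q(d) = -2 - 3*d (q(d) = -3*d - 2 = -2 - 3*d)
(2 + q(P(3, Q(5))))²*(-951) = (2 + (-2 - 3*0))²*(-951) = (2 + (-2 + 0))²*(-951) = (2 - 2)²*(-951) = 0²*(-951) = 0*(-951) = 0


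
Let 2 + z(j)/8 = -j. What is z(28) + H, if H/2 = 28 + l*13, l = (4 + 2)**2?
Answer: 752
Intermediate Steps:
z(j) = -16 - 8*j (z(j) = -16 + 8*(-j) = -16 - 8*j)
l = 36 (l = 6**2 = 36)
H = 992 (H = 2*(28 + 36*13) = 2*(28 + 468) = 2*496 = 992)
z(28) + H = (-16 - 8*28) + 992 = (-16 - 224) + 992 = -240 + 992 = 752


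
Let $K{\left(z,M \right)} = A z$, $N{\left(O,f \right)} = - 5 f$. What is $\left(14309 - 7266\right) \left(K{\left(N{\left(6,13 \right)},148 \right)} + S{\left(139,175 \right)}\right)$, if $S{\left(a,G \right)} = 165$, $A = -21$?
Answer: $10775790$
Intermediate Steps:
$K{\left(z,M \right)} = - 21 z$
$\left(14309 - 7266\right) \left(K{\left(N{\left(6,13 \right)},148 \right)} + S{\left(139,175 \right)}\right) = \left(14309 - 7266\right) \left(- 21 \left(\left(-5\right) 13\right) + 165\right) = 7043 \left(\left(-21\right) \left(-65\right) + 165\right) = 7043 \left(1365 + 165\right) = 7043 \cdot 1530 = 10775790$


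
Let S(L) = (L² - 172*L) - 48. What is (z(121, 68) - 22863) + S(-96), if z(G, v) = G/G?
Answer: 2818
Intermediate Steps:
z(G, v) = 1
S(L) = -48 + L² - 172*L
(z(121, 68) - 22863) + S(-96) = (1 - 22863) + (-48 + (-96)² - 172*(-96)) = -22862 + (-48 + 9216 + 16512) = -22862 + 25680 = 2818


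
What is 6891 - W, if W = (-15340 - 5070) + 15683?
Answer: 11618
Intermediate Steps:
W = -4727 (W = -20410 + 15683 = -4727)
6891 - W = 6891 - 1*(-4727) = 6891 + 4727 = 11618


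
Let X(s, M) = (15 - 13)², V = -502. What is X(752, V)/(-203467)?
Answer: -4/203467 ≈ -1.9659e-5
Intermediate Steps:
X(s, M) = 4 (X(s, M) = 2² = 4)
X(752, V)/(-203467) = 4/(-203467) = 4*(-1/203467) = -4/203467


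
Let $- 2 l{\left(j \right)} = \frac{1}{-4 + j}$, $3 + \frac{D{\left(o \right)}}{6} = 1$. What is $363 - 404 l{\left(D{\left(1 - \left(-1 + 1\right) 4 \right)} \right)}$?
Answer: $\frac{2803}{8} \approx 350.38$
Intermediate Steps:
$D{\left(o \right)} = -12$ ($D{\left(o \right)} = -18 + 6 \cdot 1 = -18 + 6 = -12$)
$l{\left(j \right)} = - \frac{1}{2 \left(-4 + j\right)}$
$363 - 404 l{\left(D{\left(1 - \left(-1 + 1\right) 4 \right)} \right)} = 363 - 404 \left(- \frac{1}{-8 + 2 \left(-12\right)}\right) = 363 - 404 \left(- \frac{1}{-8 - 24}\right) = 363 - 404 \left(- \frac{1}{-32}\right) = 363 - 404 \left(\left(-1\right) \left(- \frac{1}{32}\right)\right) = 363 - \frac{101}{8} = \frac{2803}{8}$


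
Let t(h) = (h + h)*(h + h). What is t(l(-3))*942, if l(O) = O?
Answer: 33912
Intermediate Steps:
t(h) = 4*h² (t(h) = (2*h)*(2*h) = 4*h²)
t(l(-3))*942 = (4*(-3)²)*942 = (4*9)*942 = 36*942 = 33912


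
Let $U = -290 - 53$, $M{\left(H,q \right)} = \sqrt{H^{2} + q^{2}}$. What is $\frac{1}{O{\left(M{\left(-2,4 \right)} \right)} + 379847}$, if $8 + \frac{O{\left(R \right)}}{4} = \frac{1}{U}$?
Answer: $\frac{343}{130276541} \approx 2.6329 \cdot 10^{-6}$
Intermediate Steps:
$U = -343$ ($U = -290 - 53 = -343$)
$O{\left(R \right)} = - \frac{10980}{343}$ ($O{\left(R \right)} = -32 + \frac{4}{-343} = -32 + 4 \left(- \frac{1}{343}\right) = -32 - \frac{4}{343} = - \frac{10980}{343}$)
$\frac{1}{O{\left(M{\left(-2,4 \right)} \right)} + 379847} = \frac{1}{- \frac{10980}{343} + 379847} = \frac{1}{\frac{130276541}{343}} = \frac{343}{130276541}$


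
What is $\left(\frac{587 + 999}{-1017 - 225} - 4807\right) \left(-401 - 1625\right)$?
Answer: $\frac{6049514440}{621} \approx 9.7416 \cdot 10^{6}$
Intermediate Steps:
$\left(\frac{587 + 999}{-1017 - 225} - 4807\right) \left(-401 - 1625\right) = \left(\frac{1586}{-1242} - 4807\right) \left(-2026\right) = \left(1586 \left(- \frac{1}{1242}\right) - 4807\right) \left(-2026\right) = \left(- \frac{793}{621} - 4807\right) \left(-2026\right) = \left(- \frac{2985940}{621}\right) \left(-2026\right) = \frac{6049514440}{621}$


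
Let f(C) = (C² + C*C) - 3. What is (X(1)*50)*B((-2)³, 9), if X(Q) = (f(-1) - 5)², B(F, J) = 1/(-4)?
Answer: -450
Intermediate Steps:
f(C) = -3 + 2*C² (f(C) = (C² + C²) - 3 = 2*C² - 3 = -3 + 2*C²)
B(F, J) = -¼
X(Q) = 36 (X(Q) = ((-3 + 2*(-1)²) - 5)² = ((-3 + 2*1) - 5)² = ((-3 + 2) - 5)² = (-1 - 5)² = (-6)² = 36)
(X(1)*50)*B((-2)³, 9) = (36*50)*(-¼) = 1800*(-¼) = -450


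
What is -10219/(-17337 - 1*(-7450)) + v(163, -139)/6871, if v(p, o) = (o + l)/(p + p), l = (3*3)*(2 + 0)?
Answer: 22888811847/22146346102 ≈ 1.0335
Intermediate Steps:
l = 18 (l = 9*2 = 18)
v(p, o) = (18 + o)/(2*p) (v(p, o) = (o + 18)/(p + p) = (18 + o)/((2*p)) = (18 + o)*(1/(2*p)) = (18 + o)/(2*p))
-10219/(-17337 - 1*(-7450)) + v(163, -139)/6871 = -10219/(-17337 - 1*(-7450)) + ((½)*(18 - 139)/163)/6871 = -10219/(-17337 + 7450) + ((½)*(1/163)*(-121))*(1/6871) = -10219/(-9887) - 121/326*1/6871 = -10219*(-1/9887) - 121/2239946 = 10219/9887 - 121/2239946 = 22888811847/22146346102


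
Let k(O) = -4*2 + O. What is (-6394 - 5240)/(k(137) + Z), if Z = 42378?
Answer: -3878/14169 ≈ -0.27370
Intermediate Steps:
k(O) = -8 + O
(-6394 - 5240)/(k(137) + Z) = (-6394 - 5240)/((-8 + 137) + 42378) = -11634/(129 + 42378) = -11634/42507 = -11634*1/42507 = -3878/14169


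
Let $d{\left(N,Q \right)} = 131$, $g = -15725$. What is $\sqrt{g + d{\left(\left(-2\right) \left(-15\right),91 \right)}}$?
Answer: $i \sqrt{15594} \approx 124.88 i$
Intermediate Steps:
$\sqrt{g + d{\left(\left(-2\right) \left(-15\right),91 \right)}} = \sqrt{-15725 + 131} = \sqrt{-15594} = i \sqrt{15594}$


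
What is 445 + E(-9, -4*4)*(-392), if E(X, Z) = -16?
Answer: 6717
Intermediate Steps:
445 + E(-9, -4*4)*(-392) = 445 - 16*(-392) = 445 + 6272 = 6717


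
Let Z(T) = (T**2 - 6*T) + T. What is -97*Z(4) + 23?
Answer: 411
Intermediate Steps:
Z(T) = T**2 - 5*T
-97*Z(4) + 23 = -388*(-5 + 4) + 23 = -388*(-1) + 23 = -97*(-4) + 23 = 388 + 23 = 411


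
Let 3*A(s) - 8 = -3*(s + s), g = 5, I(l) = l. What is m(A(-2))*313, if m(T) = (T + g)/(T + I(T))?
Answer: 2191/8 ≈ 273.88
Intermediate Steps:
A(s) = 8/3 - 2*s (A(s) = 8/3 + (-3*(s + s))/3 = 8/3 + (-6*s)/3 = 8/3 - 2*s)
m(T) = (5 + T)/(2*T) (m(T) = (T + 5)/(T + T) = (5 + T)/((2*T)) = (5 + T)*(1/(2*T)) = (5 + T)/(2*T))
m(A(-2))*313 = ((5 + (8/3 - 2*(-2)))/(2*(8/3 - 2*(-2))))*313 = ((5 + (8/3 + 4))/(2*(8/3 + 4)))*313 = ((5 + 20/3)/(2*(20/3)))*313 = ((½)*(3/20)*(35/3))*313 = (7/8)*313 = 2191/8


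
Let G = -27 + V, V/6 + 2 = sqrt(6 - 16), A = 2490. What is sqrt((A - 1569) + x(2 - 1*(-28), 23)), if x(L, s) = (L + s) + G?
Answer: sqrt(935 + 6*I*sqrt(10)) ≈ 30.579 + 0.3102*I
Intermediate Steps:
V = -12 + 6*I*sqrt(10) (V = -12 + 6*sqrt(6 - 16) = -12 + 6*sqrt(-10) = -12 + 6*(I*sqrt(10)) = -12 + 6*I*sqrt(10) ≈ -12.0 + 18.974*I)
G = -39 + 6*I*sqrt(10) (G = -27 + (-12 + 6*I*sqrt(10)) = -39 + 6*I*sqrt(10) ≈ -39.0 + 18.974*I)
x(L, s) = -39 + L + s + 6*I*sqrt(10) (x(L, s) = (L + s) + (-39 + 6*I*sqrt(10)) = -39 + L + s + 6*I*sqrt(10))
sqrt((A - 1569) + x(2 - 1*(-28), 23)) = sqrt((2490 - 1569) + (-39 + (2 - 1*(-28)) + 23 + 6*I*sqrt(10))) = sqrt(921 + (-39 + (2 + 28) + 23 + 6*I*sqrt(10))) = sqrt(921 + (-39 + 30 + 23 + 6*I*sqrt(10))) = sqrt(921 + (14 + 6*I*sqrt(10))) = sqrt(935 + 6*I*sqrt(10))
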